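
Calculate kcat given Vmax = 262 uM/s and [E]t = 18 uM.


kcat = Vmax / [E]t
kcat = 262 / 18
kcat = 14.5556 s^-1

14.5556 s^-1


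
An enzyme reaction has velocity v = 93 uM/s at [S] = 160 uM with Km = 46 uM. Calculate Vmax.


Vmax = v * (Km + [S]) / [S]
Vmax = 93 * (46 + 160) / 160
Vmax = 119.7375 uM/s

119.7375 uM/s


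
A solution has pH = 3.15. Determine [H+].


[H+] = 10^(-pH)
[H+] = 10^(-3.15)
[H+] = 7.079e-04 M

7.079e-04 M


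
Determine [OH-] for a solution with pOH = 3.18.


[OH-] = 10^(-pOH)
[OH-] = 10^(-3.18)
[OH-] = 6.607e-04 M

6.607e-04 M


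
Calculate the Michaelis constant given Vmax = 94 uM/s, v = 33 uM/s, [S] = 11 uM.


Km = [S] * (Vmax - v) / v
Km = 11 * (94 - 33) / 33
Km = 20.3333 uM

20.3333 uM


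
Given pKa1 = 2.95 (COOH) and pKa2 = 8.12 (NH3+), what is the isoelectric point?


pI = (pKa1 + pKa2) / 2
pI = (2.95 + 8.12) / 2
pI = 5.535

5.535


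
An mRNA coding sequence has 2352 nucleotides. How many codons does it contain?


codons = nucleotides / 3
codons = 2352 / 3 = 784

784


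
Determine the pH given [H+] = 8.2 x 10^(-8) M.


pH = -log10([H+])
pH = -log10(8.2 x 10^(-8))
pH = 7.0862

7.0862


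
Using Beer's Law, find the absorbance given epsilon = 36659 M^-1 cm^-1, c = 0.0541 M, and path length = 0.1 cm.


A = epsilon * c * l
A = 36659 * 0.0541 * 0.1
A = 198.3252

198.3252


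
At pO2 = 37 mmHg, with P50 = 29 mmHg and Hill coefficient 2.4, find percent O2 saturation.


Y = pO2^n / (P50^n + pO2^n)
Y = 37^2.4 / (29^2.4 + 37^2.4)
Y = 64.21%

64.21%


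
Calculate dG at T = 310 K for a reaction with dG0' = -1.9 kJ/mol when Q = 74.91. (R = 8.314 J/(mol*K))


dG = dG0' + RT * ln(Q) / 1000
dG = -1.9 + 8.314 * 310 * ln(74.91) / 1000
dG = 9.2245 kJ/mol

9.2245 kJ/mol


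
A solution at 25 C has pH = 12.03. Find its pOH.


pOH = 14 - pH
pOH = 14 - 12.03
pOH = 1.97

1.97


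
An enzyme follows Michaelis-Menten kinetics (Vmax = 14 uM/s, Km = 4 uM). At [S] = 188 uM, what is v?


v = Vmax * [S] / (Km + [S])
v = 14 * 188 / (4 + 188)
v = 13.7083 uM/s

13.7083 uM/s


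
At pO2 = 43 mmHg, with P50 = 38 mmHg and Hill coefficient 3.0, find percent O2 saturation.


Y = pO2^n / (P50^n + pO2^n)
Y = 43^3.0 / (38^3.0 + 43^3.0)
Y = 59.17%

59.17%


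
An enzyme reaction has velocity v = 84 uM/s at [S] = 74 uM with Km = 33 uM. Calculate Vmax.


Vmax = v * (Km + [S]) / [S]
Vmax = 84 * (33 + 74) / 74
Vmax = 121.4595 uM/s

121.4595 uM/s


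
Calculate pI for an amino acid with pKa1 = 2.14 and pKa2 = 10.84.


pI = (pKa1 + pKa2) / 2
pI = (2.14 + 10.84) / 2
pI = 6.49

6.49


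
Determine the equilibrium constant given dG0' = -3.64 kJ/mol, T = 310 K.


Keq = exp(-dG0 * 1000 / (R * T))
Keq = exp(-(-3.64) * 1000 / (8.314 * 310))
Keq = 4.1054

4.1054


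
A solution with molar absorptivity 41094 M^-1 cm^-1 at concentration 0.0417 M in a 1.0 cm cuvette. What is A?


A = epsilon * c * l
A = 41094 * 0.0417 * 1.0
A = 1713.6198

1713.6198


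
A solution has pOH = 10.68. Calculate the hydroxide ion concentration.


[OH-] = 10^(-pOH)
[OH-] = 10^(-10.68)
[OH-] = 2.089e-11 M

2.089e-11 M


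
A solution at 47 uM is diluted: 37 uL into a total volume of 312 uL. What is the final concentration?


C2 = C1 * V1 / V2
C2 = 47 * 37 / 312
C2 = 5.5737 uM

5.5737 uM


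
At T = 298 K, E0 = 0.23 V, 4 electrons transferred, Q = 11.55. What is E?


E = E0 - (RT/nF) * ln(Q)
E = 0.23 - (8.314 * 298 / (4 * 96485)) * ln(11.55)
E = 0.2143 V

0.2143 V


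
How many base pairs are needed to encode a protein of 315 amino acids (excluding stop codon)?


Each amino acid = 1 codon = 3 bp
bp = 315 * 3 = 945 bp

945 bp


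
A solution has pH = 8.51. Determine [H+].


[H+] = 10^(-pH)
[H+] = 10^(-8.51)
[H+] = 3.090e-09 M

3.090e-09 M


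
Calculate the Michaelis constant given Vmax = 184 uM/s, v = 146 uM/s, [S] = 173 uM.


Km = [S] * (Vmax - v) / v
Km = 173 * (184 - 146) / 146
Km = 45.0274 uM

45.0274 uM


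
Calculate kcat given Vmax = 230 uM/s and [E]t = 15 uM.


kcat = Vmax / [E]t
kcat = 230 / 15
kcat = 15.3333 s^-1

15.3333 s^-1


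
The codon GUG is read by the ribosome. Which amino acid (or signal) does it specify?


Standard genetic code lookup.
Codon GUG -> Val

Val


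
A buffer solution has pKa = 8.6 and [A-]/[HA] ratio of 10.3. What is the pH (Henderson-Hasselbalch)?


pH = pKa + log10([A-]/[HA])
pH = 8.6 + log10(10.3)
pH = 9.6128

9.6128


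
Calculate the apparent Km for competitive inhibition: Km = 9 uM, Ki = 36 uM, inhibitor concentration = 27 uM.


Km_app = Km * (1 + [I]/Ki)
Km_app = 9 * (1 + 27/36)
Km_app = 15.75 uM

15.75 uM


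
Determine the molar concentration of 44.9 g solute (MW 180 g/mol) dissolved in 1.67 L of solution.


C = (mass / MW) / volume
C = (44.9 / 180) / 1.67
C = 0.1494 M

0.1494 M


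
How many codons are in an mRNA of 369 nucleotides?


codons = nucleotides / 3
codons = 369 / 3 = 123

123


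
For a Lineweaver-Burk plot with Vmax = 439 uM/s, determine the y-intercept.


y-intercept = 1/Vmax
= 1/439
= 0.0023 s/uM

0.0023 s/uM


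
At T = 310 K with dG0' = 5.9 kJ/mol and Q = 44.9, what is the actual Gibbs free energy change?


dG = dG0' + RT * ln(Q) / 1000
dG = 5.9 + 8.314 * 310 * ln(44.9) / 1000
dG = 15.7053 kJ/mol

15.7053 kJ/mol


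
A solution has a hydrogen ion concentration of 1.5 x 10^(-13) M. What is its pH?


pH = -log10([H+])
pH = -log10(1.5 x 10^(-13))
pH = 12.8239

12.8239


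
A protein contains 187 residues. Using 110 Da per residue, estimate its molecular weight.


MW = n_residues * 110 Da
MW = 187 * 110
MW = 20570 Da

20570 Da


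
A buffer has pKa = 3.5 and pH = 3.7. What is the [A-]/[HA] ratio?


[A-]/[HA] = 10^(pH - pKa)
= 10^(3.7 - 3.5)
= 1.5849

1.5849


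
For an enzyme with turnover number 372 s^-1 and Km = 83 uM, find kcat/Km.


Catalytic efficiency = kcat / Km
= 372 / 83
= 4.4819 uM^-1*s^-1

4.4819 uM^-1*s^-1


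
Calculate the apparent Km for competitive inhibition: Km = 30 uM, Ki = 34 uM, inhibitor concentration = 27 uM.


Km_app = Km * (1 + [I]/Ki)
Km_app = 30 * (1 + 27/34)
Km_app = 53.8235 uM

53.8235 uM


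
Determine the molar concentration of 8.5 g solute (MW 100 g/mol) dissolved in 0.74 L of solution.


C = (mass / MW) / volume
C = (8.5 / 100) / 0.74
C = 0.1149 M

0.1149 M


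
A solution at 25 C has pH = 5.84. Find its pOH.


pOH = 14 - pH
pOH = 14 - 5.84
pOH = 8.16

8.16


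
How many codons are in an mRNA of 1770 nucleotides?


codons = nucleotides / 3
codons = 1770 / 3 = 590

590


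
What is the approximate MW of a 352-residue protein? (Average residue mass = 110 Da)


MW = n_residues * 110 Da
MW = 352 * 110
MW = 38720 Da

38720 Da


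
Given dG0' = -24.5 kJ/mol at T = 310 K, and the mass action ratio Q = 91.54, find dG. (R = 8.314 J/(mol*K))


dG = dG0' + RT * ln(Q) / 1000
dG = -24.5 + 8.314 * 310 * ln(91.54) / 1000
dG = -12.8587 kJ/mol

-12.8587 kJ/mol


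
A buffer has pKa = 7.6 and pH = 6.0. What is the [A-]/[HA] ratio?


[A-]/[HA] = 10^(pH - pKa)
= 10^(6.0 - 7.6)
= 0.0251

0.0251


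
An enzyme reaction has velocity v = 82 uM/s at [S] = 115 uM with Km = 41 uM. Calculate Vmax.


Vmax = v * (Km + [S]) / [S]
Vmax = 82 * (41 + 115) / 115
Vmax = 111.2348 uM/s

111.2348 uM/s


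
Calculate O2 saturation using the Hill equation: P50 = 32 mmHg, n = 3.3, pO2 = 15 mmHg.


Y = pO2^n / (P50^n + pO2^n)
Y = 15^3.3 / (32^3.3 + 15^3.3)
Y = 7.58%

7.58%


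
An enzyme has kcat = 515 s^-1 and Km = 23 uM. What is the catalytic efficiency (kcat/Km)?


Catalytic efficiency = kcat / Km
= 515 / 23
= 22.3913 uM^-1*s^-1

22.3913 uM^-1*s^-1


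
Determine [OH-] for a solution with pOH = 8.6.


[OH-] = 10^(-pOH)
[OH-] = 10^(-8.6)
[OH-] = 2.512e-09 M

2.512e-09 M


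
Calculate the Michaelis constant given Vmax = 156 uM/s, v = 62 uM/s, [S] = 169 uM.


Km = [S] * (Vmax - v) / v
Km = 169 * (156 - 62) / 62
Km = 256.2258 uM

256.2258 uM


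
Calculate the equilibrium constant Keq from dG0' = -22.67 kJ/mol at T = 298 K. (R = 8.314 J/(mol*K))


Keq = exp(-dG0 * 1000 / (R * T))
Keq = exp(-(-22.67) * 1000 / (8.314 * 298))
Keq = 9415.2619

9415.2619


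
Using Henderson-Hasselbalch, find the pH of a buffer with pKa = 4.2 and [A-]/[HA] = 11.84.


pH = pKa + log10([A-]/[HA])
pH = 4.2 + log10(11.84)
pH = 5.2734

5.2734


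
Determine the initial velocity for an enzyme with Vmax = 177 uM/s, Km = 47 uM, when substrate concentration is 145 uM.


v = Vmax * [S] / (Km + [S])
v = 177 * 145 / (47 + 145)
v = 133.6719 uM/s

133.6719 uM/s


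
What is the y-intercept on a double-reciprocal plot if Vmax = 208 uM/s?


y-intercept = 1/Vmax
= 1/208
= 0.0048 s/uM

0.0048 s/uM


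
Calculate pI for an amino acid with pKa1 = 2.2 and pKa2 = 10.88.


pI = (pKa1 + pKa2) / 2
pI = (2.2 + 10.88) / 2
pI = 6.54

6.54


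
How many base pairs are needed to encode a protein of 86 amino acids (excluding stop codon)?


Each amino acid = 1 codon = 3 bp
bp = 86 * 3 = 258 bp

258 bp


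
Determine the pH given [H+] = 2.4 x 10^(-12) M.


pH = -log10([H+])
pH = -log10(2.4 x 10^(-12))
pH = 11.6198

11.6198


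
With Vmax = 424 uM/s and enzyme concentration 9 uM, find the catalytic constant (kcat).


kcat = Vmax / [E]t
kcat = 424 / 9
kcat = 47.1111 s^-1

47.1111 s^-1


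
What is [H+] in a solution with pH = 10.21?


[H+] = 10^(-pH)
[H+] = 10^(-10.21)
[H+] = 6.166e-11 M

6.166e-11 M


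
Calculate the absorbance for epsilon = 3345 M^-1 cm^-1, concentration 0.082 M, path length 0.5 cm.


A = epsilon * c * l
A = 3345 * 0.082 * 0.5
A = 137.145

137.145


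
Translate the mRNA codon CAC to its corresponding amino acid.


Standard genetic code lookup.
Codon CAC -> His

His


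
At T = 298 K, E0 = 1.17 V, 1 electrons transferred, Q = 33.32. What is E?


E = E0 - (RT/nF) * ln(Q)
E = 1.17 - (8.314 * 298 / (1 * 96485)) * ln(33.32)
E = 1.08 V

1.08 V


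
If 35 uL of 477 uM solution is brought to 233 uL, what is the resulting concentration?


C2 = C1 * V1 / V2
C2 = 477 * 35 / 233
C2 = 71.6524 uM

71.6524 uM


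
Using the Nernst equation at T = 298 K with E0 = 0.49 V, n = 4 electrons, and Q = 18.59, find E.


E = E0 - (RT/nF) * ln(Q)
E = 0.49 - (8.314 * 298 / (4 * 96485)) * ln(18.59)
E = 0.4712 V

0.4712 V


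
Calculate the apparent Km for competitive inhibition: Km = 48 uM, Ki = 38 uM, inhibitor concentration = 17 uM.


Km_app = Km * (1 + [I]/Ki)
Km_app = 48 * (1 + 17/38)
Km_app = 69.4737 uM

69.4737 uM


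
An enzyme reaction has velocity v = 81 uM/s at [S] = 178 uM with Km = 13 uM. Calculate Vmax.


Vmax = v * (Km + [S]) / [S]
Vmax = 81 * (13 + 178) / 178
Vmax = 86.9157 uM/s

86.9157 uM/s


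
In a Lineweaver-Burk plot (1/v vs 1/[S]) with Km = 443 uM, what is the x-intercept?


x-intercept = -1/Km
= -1/443
= -0.0023 1/uM

-0.0023 1/uM


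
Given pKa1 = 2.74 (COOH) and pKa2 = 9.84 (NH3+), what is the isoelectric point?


pI = (pKa1 + pKa2) / 2
pI = (2.74 + 9.84) / 2
pI = 6.29

6.29


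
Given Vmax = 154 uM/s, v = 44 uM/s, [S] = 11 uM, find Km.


Km = [S] * (Vmax - v) / v
Km = 11 * (154 - 44) / 44
Km = 27.5 uM

27.5 uM


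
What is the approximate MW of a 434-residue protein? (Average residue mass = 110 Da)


MW = n_residues * 110 Da
MW = 434 * 110
MW = 47740 Da

47740 Da


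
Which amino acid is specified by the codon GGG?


Standard genetic code lookup.
Codon GGG -> Gly

Gly


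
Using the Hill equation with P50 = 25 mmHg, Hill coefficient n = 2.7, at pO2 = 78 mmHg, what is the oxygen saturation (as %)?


Y = pO2^n / (P50^n + pO2^n)
Y = 78^2.7 / (25^2.7 + 78^2.7)
Y = 95.57%

95.57%


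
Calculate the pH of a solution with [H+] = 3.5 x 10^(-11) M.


pH = -log10([H+])
pH = -log10(3.5 x 10^(-11))
pH = 10.4559

10.4559


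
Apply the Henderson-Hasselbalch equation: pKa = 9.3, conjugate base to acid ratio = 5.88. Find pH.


pH = pKa + log10([A-]/[HA])
pH = 9.3 + log10(5.88)
pH = 10.0694

10.0694


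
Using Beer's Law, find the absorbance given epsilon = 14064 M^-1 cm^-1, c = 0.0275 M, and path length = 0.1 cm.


A = epsilon * c * l
A = 14064 * 0.0275 * 0.1
A = 38.676

38.676


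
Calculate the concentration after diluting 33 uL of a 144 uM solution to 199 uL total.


C2 = C1 * V1 / V2
C2 = 144 * 33 / 199
C2 = 23.8794 uM

23.8794 uM


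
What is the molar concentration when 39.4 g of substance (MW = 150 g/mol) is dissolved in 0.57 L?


C = (mass / MW) / volume
C = (39.4 / 150) / 0.57
C = 0.4608 M

0.4608 M


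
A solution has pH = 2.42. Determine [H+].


[H+] = 10^(-pH)
[H+] = 10^(-2.42)
[H+] = 0.0038 M

0.0038 M


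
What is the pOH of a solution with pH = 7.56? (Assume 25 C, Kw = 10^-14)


pOH = 14 - pH
pOH = 14 - 7.56
pOH = 6.44

6.44


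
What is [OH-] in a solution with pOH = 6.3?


[OH-] = 10^(-pOH)
[OH-] = 10^(-6.3)
[OH-] = 5.012e-07 M

5.012e-07 M


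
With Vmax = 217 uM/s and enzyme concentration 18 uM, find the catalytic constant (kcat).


kcat = Vmax / [E]t
kcat = 217 / 18
kcat = 12.0556 s^-1

12.0556 s^-1


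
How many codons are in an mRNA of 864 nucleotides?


codons = nucleotides / 3
codons = 864 / 3 = 288

288


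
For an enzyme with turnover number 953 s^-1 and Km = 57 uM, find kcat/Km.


Catalytic efficiency = kcat / Km
= 953 / 57
= 16.7193 uM^-1*s^-1

16.7193 uM^-1*s^-1


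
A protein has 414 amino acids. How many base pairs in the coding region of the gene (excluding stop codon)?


Each amino acid = 1 codon = 3 bp
bp = 414 * 3 = 1242 bp

1242 bp


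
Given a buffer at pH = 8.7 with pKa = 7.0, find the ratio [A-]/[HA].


[A-]/[HA] = 10^(pH - pKa)
= 10^(8.7 - 7.0)
= 50.1187

50.1187


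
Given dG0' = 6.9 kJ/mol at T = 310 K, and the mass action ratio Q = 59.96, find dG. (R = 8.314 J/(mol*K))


dG = dG0' + RT * ln(Q) / 1000
dG = 6.9 + 8.314 * 310 * ln(59.96) / 1000
dG = 17.4508 kJ/mol

17.4508 kJ/mol


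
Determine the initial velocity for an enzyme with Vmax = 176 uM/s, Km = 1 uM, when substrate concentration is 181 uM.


v = Vmax * [S] / (Km + [S])
v = 176 * 181 / (1 + 181)
v = 175.033 uM/s

175.033 uM/s


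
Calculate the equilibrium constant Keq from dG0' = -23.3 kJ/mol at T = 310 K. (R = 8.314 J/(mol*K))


Keq = exp(-dG0 * 1000 / (R * T))
Keq = exp(-(-23.3) * 1000 / (8.314 * 310))
Keq = 8436.5472

8436.5472


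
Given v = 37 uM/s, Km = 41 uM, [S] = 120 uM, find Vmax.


Vmax = v * (Km + [S]) / [S]
Vmax = 37 * (41 + 120) / 120
Vmax = 49.6417 uM/s

49.6417 uM/s


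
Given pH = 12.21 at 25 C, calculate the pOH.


pOH = 14 - pH
pOH = 14 - 12.21
pOH = 1.79

1.79


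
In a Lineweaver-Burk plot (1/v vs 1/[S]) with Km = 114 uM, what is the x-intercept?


x-intercept = -1/Km
= -1/114
= -0.0088 1/uM

-0.0088 1/uM


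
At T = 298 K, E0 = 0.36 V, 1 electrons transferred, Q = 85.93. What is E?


E = E0 - (RT/nF) * ln(Q)
E = 0.36 - (8.314 * 298 / (1 * 96485)) * ln(85.93)
E = 0.2456 V

0.2456 V


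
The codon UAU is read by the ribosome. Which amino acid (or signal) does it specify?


Standard genetic code lookup.
Codon UAU -> Tyr

Tyr


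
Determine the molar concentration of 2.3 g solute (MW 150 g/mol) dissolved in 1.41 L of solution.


C = (mass / MW) / volume
C = (2.3 / 150) / 1.41
C = 0.0109 M

0.0109 M


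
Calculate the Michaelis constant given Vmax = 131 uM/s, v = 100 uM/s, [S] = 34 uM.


Km = [S] * (Vmax - v) / v
Km = 34 * (131 - 100) / 100
Km = 10.54 uM

10.54 uM


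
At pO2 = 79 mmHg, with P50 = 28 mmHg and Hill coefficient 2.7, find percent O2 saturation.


Y = pO2^n / (P50^n + pO2^n)
Y = 79^2.7 / (28^2.7 + 79^2.7)
Y = 94.27%

94.27%


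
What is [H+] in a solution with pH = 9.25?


[H+] = 10^(-pH)
[H+] = 10^(-9.25)
[H+] = 5.623e-10 M

5.623e-10 M


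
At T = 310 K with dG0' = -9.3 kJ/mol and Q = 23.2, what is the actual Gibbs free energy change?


dG = dG0' + RT * ln(Q) / 1000
dG = -9.3 + 8.314 * 310 * ln(23.2) / 1000
dG = -1.1965 kJ/mol

-1.1965 kJ/mol


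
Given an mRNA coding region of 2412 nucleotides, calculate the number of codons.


codons = nucleotides / 3
codons = 2412 / 3 = 804

804


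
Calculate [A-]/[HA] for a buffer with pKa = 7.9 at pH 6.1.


[A-]/[HA] = 10^(pH - pKa)
= 10^(6.1 - 7.9)
= 0.0158

0.0158


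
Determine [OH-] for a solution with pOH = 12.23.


[OH-] = 10^(-pOH)
[OH-] = 10^(-12.23)
[OH-] = 5.888e-13 M

5.888e-13 M


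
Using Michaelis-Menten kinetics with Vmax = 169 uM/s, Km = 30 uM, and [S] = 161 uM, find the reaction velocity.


v = Vmax * [S] / (Km + [S])
v = 169 * 161 / (30 + 161)
v = 142.4555 uM/s

142.4555 uM/s


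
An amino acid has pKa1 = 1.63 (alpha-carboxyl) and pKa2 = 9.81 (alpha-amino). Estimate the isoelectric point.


pI = (pKa1 + pKa2) / 2
pI = (1.63 + 9.81) / 2
pI = 5.72

5.72


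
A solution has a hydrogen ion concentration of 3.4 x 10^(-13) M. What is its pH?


pH = -log10([H+])
pH = -log10(3.4 x 10^(-13))
pH = 12.4685

12.4685


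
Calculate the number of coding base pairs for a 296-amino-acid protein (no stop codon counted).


Each amino acid = 1 codon = 3 bp
bp = 296 * 3 = 888 bp

888 bp


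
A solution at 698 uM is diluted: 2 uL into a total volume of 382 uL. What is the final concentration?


C2 = C1 * V1 / V2
C2 = 698 * 2 / 382
C2 = 3.6545 uM

3.6545 uM


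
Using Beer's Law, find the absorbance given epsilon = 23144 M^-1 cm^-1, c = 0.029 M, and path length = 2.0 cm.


A = epsilon * c * l
A = 23144 * 0.029 * 2.0
A = 1342.352

1342.352


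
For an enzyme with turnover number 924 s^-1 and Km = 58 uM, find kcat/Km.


Catalytic efficiency = kcat / Km
= 924 / 58
= 15.931 uM^-1*s^-1

15.931 uM^-1*s^-1


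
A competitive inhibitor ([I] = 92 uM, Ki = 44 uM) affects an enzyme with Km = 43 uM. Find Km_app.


Km_app = Km * (1 + [I]/Ki)
Km_app = 43 * (1 + 92/44)
Km_app = 132.9091 uM

132.9091 uM


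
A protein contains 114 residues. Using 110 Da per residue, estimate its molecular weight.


MW = n_residues * 110 Da
MW = 114 * 110
MW = 12540 Da

12540 Da


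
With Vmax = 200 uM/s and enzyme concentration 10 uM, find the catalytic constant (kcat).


kcat = Vmax / [E]t
kcat = 200 / 10
kcat = 20.0 s^-1

20.0 s^-1


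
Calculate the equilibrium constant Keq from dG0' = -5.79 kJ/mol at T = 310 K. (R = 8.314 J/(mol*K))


Keq = exp(-dG0 * 1000 / (R * T))
Keq = exp(-(-5.79) * 1000 / (8.314 * 310))
Keq = 9.4546

9.4546


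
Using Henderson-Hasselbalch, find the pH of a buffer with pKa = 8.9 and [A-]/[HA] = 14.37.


pH = pKa + log10([A-]/[HA])
pH = 8.9 + log10(14.37)
pH = 10.0575

10.0575


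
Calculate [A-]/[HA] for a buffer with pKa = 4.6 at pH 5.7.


[A-]/[HA] = 10^(pH - pKa)
= 10^(5.7 - 4.6)
= 12.5893

12.5893


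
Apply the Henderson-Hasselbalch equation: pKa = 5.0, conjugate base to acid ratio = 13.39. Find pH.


pH = pKa + log10([A-]/[HA])
pH = 5.0 + log10(13.39)
pH = 6.1268

6.1268


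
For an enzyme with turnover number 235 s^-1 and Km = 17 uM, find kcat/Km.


Catalytic efficiency = kcat / Km
= 235 / 17
= 13.8235 uM^-1*s^-1

13.8235 uM^-1*s^-1


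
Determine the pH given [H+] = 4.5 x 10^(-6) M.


pH = -log10([H+])
pH = -log10(4.5 x 10^(-6))
pH = 5.3468

5.3468


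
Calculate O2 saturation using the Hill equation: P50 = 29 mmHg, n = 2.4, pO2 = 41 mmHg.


Y = pO2^n / (P50^n + pO2^n)
Y = 41^2.4 / (29^2.4 + 41^2.4)
Y = 69.66%

69.66%


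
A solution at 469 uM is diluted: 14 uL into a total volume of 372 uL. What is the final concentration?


C2 = C1 * V1 / V2
C2 = 469 * 14 / 372
C2 = 17.6505 uM

17.6505 uM


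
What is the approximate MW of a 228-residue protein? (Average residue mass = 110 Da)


MW = n_residues * 110 Da
MW = 228 * 110
MW = 25080 Da

25080 Da


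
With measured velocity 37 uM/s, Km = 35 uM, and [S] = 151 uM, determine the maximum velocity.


Vmax = v * (Km + [S]) / [S]
Vmax = 37 * (35 + 151) / 151
Vmax = 45.5762 uM/s

45.5762 uM/s


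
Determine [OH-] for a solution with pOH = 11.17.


[OH-] = 10^(-pOH)
[OH-] = 10^(-11.17)
[OH-] = 6.761e-12 M

6.761e-12 M


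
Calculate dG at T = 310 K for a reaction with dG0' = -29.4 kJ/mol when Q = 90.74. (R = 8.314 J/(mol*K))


dG = dG0' + RT * ln(Q) / 1000
dG = -29.4 + 8.314 * 310 * ln(90.74) / 1000
dG = -17.7814 kJ/mol

-17.7814 kJ/mol


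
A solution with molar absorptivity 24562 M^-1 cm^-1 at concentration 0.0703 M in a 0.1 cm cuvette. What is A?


A = epsilon * c * l
A = 24562 * 0.0703 * 0.1
A = 172.6709

172.6709


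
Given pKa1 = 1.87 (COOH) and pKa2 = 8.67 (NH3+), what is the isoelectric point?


pI = (pKa1 + pKa2) / 2
pI = (1.87 + 8.67) / 2
pI = 5.27

5.27


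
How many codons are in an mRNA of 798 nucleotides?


codons = nucleotides / 3
codons = 798 / 3 = 266

266


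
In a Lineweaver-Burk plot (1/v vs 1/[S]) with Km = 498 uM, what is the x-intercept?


x-intercept = -1/Km
= -1/498
= -0.002 1/uM

-0.002 1/uM


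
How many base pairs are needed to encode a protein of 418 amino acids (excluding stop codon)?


Each amino acid = 1 codon = 3 bp
bp = 418 * 3 = 1254 bp

1254 bp


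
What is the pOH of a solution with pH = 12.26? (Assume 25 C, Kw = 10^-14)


pOH = 14 - pH
pOH = 14 - 12.26
pOH = 1.74

1.74


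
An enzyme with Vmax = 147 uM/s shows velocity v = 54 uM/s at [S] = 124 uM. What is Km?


Km = [S] * (Vmax - v) / v
Km = 124 * (147 - 54) / 54
Km = 213.5556 uM

213.5556 uM


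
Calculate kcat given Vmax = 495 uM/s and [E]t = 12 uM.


kcat = Vmax / [E]t
kcat = 495 / 12
kcat = 41.25 s^-1

41.25 s^-1


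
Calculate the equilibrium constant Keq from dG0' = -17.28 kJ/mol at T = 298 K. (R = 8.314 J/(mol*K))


Keq = exp(-dG0 * 1000 / (R * T))
Keq = exp(-(-17.28) * 1000 / (8.314 * 298))
Keq = 1069.0977

1069.0977


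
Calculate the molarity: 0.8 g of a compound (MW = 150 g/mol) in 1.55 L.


C = (mass / MW) / volume
C = (0.8 / 150) / 1.55
C = 0.0034 M

0.0034 M


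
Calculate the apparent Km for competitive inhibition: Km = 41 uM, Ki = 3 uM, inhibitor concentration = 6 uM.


Km_app = Km * (1 + [I]/Ki)
Km_app = 41 * (1 + 6/3)
Km_app = 123.0 uM

123.0 uM


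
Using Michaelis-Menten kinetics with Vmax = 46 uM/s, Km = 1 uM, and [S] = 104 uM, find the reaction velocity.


v = Vmax * [S] / (Km + [S])
v = 46 * 104 / (1 + 104)
v = 45.5619 uM/s

45.5619 uM/s


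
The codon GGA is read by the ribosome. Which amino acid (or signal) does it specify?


Standard genetic code lookup.
Codon GGA -> Gly

Gly


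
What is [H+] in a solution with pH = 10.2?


[H+] = 10^(-pH)
[H+] = 10^(-10.2)
[H+] = 6.310e-11 M

6.310e-11 M


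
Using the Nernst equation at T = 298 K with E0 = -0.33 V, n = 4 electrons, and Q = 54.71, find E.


E = E0 - (RT/nF) * ln(Q)
E = -0.33 - (8.314 * 298 / (4 * 96485)) * ln(54.71)
E = -0.3557 V

-0.3557 V


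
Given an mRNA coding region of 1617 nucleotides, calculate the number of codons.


codons = nucleotides / 3
codons = 1617 / 3 = 539

539


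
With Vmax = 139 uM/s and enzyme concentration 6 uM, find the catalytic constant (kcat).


kcat = Vmax / [E]t
kcat = 139 / 6
kcat = 23.1667 s^-1

23.1667 s^-1


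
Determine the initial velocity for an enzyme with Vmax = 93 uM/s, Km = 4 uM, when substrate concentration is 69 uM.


v = Vmax * [S] / (Km + [S])
v = 93 * 69 / (4 + 69)
v = 87.9041 uM/s

87.9041 uM/s


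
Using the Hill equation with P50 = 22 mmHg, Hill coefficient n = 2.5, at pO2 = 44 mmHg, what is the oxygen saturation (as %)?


Y = pO2^n / (P50^n + pO2^n)
Y = 44^2.5 / (22^2.5 + 44^2.5)
Y = 84.98%

84.98%


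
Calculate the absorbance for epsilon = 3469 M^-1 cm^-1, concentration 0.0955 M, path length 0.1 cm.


A = epsilon * c * l
A = 3469 * 0.0955 * 0.1
A = 33.129

33.129


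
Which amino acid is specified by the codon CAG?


Standard genetic code lookup.
Codon CAG -> Gln

Gln


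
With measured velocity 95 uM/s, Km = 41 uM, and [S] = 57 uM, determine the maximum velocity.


Vmax = v * (Km + [S]) / [S]
Vmax = 95 * (41 + 57) / 57
Vmax = 163.3333 uM/s

163.3333 uM/s


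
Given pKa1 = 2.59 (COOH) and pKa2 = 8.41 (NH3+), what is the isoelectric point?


pI = (pKa1 + pKa2) / 2
pI = (2.59 + 8.41) / 2
pI = 5.5

5.5


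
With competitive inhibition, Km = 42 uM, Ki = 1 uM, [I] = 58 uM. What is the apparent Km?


Km_app = Km * (1 + [I]/Ki)
Km_app = 42 * (1 + 58/1)
Km_app = 2478.0 uM

2478.0 uM


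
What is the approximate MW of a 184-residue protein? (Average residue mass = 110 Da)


MW = n_residues * 110 Da
MW = 184 * 110
MW = 20240 Da

20240 Da


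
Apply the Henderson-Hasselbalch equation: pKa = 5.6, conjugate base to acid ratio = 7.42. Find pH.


pH = pKa + log10([A-]/[HA])
pH = 5.6 + log10(7.42)
pH = 6.4704

6.4704


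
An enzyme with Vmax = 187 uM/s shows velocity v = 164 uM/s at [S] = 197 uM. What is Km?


Km = [S] * (Vmax - v) / v
Km = 197 * (187 - 164) / 164
Km = 27.628 uM

27.628 uM


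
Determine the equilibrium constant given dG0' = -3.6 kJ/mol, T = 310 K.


Keq = exp(-dG0 * 1000 / (R * T))
Keq = exp(-(-3.6) * 1000 / (8.314 * 310))
Keq = 4.0422

4.0422


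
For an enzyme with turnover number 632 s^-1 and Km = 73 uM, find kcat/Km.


Catalytic efficiency = kcat / Km
= 632 / 73
= 8.6575 uM^-1*s^-1

8.6575 uM^-1*s^-1


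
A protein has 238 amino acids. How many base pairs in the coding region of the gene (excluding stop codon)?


Each amino acid = 1 codon = 3 bp
bp = 238 * 3 = 714 bp

714 bp


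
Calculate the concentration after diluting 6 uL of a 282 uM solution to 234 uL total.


C2 = C1 * V1 / V2
C2 = 282 * 6 / 234
C2 = 7.2308 uM

7.2308 uM


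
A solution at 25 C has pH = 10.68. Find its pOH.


pOH = 14 - pH
pOH = 14 - 10.68
pOH = 3.32

3.32


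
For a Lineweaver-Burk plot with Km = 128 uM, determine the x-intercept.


x-intercept = -1/Km
= -1/128
= -0.0078 1/uM

-0.0078 1/uM


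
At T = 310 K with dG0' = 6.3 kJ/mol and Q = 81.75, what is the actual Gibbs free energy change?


dG = dG0' + RT * ln(Q) / 1000
dG = 6.3 + 8.314 * 310 * ln(81.75) / 1000
dG = 17.6497 kJ/mol

17.6497 kJ/mol


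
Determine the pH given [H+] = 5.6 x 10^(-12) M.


pH = -log10([H+])
pH = -log10(5.6 x 10^(-12))
pH = 11.2518

11.2518


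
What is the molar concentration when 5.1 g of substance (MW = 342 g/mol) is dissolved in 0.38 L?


C = (mass / MW) / volume
C = (5.1 / 342) / 0.38
C = 0.0392 M

0.0392 M


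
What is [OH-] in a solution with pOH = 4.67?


[OH-] = 10^(-pOH)
[OH-] = 10^(-4.67)
[OH-] = 2.138e-05 M

2.138e-05 M


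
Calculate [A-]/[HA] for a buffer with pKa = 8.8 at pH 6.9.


[A-]/[HA] = 10^(pH - pKa)
= 10^(6.9 - 8.8)
= 0.0126

0.0126


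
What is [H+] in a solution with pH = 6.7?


[H+] = 10^(-pH)
[H+] = 10^(-6.7)
[H+] = 1.995e-07 M

1.995e-07 M


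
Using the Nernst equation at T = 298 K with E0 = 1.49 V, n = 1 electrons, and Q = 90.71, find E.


E = E0 - (RT/nF) * ln(Q)
E = 1.49 - (8.314 * 298 / (1 * 96485)) * ln(90.71)
E = 1.3743 V

1.3743 V


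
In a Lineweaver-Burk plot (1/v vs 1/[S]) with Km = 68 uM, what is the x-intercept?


x-intercept = -1/Km
= -1/68
= -0.0147 1/uM

-0.0147 1/uM


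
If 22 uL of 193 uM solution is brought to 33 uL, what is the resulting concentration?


C2 = C1 * V1 / V2
C2 = 193 * 22 / 33
C2 = 128.6667 uM

128.6667 uM


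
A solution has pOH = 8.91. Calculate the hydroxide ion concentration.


[OH-] = 10^(-pOH)
[OH-] = 10^(-8.91)
[OH-] = 1.230e-09 M

1.230e-09 M


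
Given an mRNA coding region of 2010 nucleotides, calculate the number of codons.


codons = nucleotides / 3
codons = 2010 / 3 = 670

670


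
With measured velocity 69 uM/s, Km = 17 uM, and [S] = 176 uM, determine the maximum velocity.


Vmax = v * (Km + [S]) / [S]
Vmax = 69 * (17 + 176) / 176
Vmax = 75.6648 uM/s

75.6648 uM/s


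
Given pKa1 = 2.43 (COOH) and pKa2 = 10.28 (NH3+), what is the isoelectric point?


pI = (pKa1 + pKa2) / 2
pI = (2.43 + 10.28) / 2
pI = 6.355

6.355


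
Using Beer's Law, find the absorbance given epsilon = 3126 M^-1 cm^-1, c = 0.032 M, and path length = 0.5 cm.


A = epsilon * c * l
A = 3126 * 0.032 * 0.5
A = 50.016

50.016


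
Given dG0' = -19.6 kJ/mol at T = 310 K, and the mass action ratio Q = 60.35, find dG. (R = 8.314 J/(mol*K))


dG = dG0' + RT * ln(Q) / 1000
dG = -19.6 + 8.314 * 310 * ln(60.35) / 1000
dG = -9.0325 kJ/mol

-9.0325 kJ/mol


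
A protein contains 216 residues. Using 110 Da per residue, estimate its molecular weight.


MW = n_residues * 110 Da
MW = 216 * 110
MW = 23760 Da

23760 Da


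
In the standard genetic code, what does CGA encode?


Standard genetic code lookup.
Codon CGA -> Arg

Arg


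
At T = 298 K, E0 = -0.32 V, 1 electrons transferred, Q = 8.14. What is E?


E = E0 - (RT/nF) * ln(Q)
E = -0.32 - (8.314 * 298 / (1 * 96485)) * ln(8.14)
E = -0.3738 V

-0.3738 V


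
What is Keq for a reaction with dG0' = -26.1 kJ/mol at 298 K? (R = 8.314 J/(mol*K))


Keq = exp(-dG0 * 1000 / (R * T))
Keq = exp(-(-26.1) * 1000 / (8.314 * 298))
Keq = 37590.52

37590.52


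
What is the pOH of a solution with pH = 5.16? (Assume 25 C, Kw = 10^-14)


pOH = 14 - pH
pOH = 14 - 5.16
pOH = 8.84

8.84


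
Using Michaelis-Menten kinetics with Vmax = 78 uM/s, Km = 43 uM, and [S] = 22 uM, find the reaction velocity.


v = Vmax * [S] / (Km + [S])
v = 78 * 22 / (43 + 22)
v = 26.4 uM/s

26.4 uM/s


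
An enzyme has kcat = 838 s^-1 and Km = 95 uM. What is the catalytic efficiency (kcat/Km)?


Catalytic efficiency = kcat / Km
= 838 / 95
= 8.8211 uM^-1*s^-1

8.8211 uM^-1*s^-1


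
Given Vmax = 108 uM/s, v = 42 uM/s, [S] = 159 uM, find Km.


Km = [S] * (Vmax - v) / v
Km = 159 * (108 - 42) / 42
Km = 249.8571 uM

249.8571 uM


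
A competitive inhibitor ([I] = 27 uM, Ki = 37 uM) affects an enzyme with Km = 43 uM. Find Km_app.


Km_app = Km * (1 + [I]/Ki)
Km_app = 43 * (1 + 27/37)
Km_app = 74.3784 uM

74.3784 uM


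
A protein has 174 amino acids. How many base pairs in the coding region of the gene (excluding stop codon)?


Each amino acid = 1 codon = 3 bp
bp = 174 * 3 = 522 bp

522 bp


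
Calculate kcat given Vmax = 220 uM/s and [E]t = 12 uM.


kcat = Vmax / [E]t
kcat = 220 / 12
kcat = 18.3333 s^-1

18.3333 s^-1


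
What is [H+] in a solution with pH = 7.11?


[H+] = 10^(-pH)
[H+] = 10^(-7.11)
[H+] = 7.762e-08 M

7.762e-08 M


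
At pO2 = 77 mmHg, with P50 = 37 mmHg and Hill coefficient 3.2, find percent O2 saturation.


Y = pO2^n / (P50^n + pO2^n)
Y = 77^3.2 / (37^3.2 + 77^3.2)
Y = 91.26%

91.26%


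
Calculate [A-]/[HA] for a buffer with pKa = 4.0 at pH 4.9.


[A-]/[HA] = 10^(pH - pKa)
= 10^(4.9 - 4.0)
= 7.9433

7.9433


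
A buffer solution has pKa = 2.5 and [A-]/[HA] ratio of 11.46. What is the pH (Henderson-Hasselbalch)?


pH = pKa + log10([A-]/[HA])
pH = 2.5 + log10(11.46)
pH = 3.5592

3.5592


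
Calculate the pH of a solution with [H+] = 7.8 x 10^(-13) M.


pH = -log10([H+])
pH = -log10(7.8 x 10^(-13))
pH = 12.1079

12.1079


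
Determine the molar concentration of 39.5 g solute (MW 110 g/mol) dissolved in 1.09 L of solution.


C = (mass / MW) / volume
C = (39.5 / 110) / 1.09
C = 0.3294 M

0.3294 M


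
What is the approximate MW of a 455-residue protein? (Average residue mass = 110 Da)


MW = n_residues * 110 Da
MW = 455 * 110
MW = 50050 Da

50050 Da


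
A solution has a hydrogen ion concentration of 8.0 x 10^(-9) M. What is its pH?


pH = -log10([H+])
pH = -log10(8.0 x 10^(-9))
pH = 8.0969

8.0969


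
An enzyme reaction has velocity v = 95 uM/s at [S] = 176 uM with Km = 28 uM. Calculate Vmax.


Vmax = v * (Km + [S]) / [S]
Vmax = 95 * (28 + 176) / 176
Vmax = 110.1136 uM/s

110.1136 uM/s


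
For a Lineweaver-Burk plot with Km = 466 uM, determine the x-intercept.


x-intercept = -1/Km
= -1/466
= -0.0021 1/uM

-0.0021 1/uM


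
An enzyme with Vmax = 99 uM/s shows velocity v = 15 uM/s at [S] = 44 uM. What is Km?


Km = [S] * (Vmax - v) / v
Km = 44 * (99 - 15) / 15
Km = 246.4 uM

246.4 uM


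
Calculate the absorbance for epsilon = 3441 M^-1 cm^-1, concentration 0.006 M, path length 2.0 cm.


A = epsilon * c * l
A = 3441 * 0.006 * 2.0
A = 41.292

41.292


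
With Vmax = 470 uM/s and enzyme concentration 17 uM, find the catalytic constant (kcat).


kcat = Vmax / [E]t
kcat = 470 / 17
kcat = 27.6471 s^-1

27.6471 s^-1


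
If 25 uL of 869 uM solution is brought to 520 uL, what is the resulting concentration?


C2 = C1 * V1 / V2
C2 = 869 * 25 / 520
C2 = 41.7788 uM

41.7788 uM


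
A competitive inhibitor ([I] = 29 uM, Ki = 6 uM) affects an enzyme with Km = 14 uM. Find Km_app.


Km_app = Km * (1 + [I]/Ki)
Km_app = 14 * (1 + 29/6)
Km_app = 81.6667 uM

81.6667 uM


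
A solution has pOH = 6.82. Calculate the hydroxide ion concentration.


[OH-] = 10^(-pOH)
[OH-] = 10^(-6.82)
[OH-] = 1.514e-07 M

1.514e-07 M


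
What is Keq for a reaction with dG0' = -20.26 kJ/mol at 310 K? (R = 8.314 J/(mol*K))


Keq = exp(-dG0 * 1000 / (R * T))
Keq = exp(-(-20.26) * 1000 / (8.314 * 310))
Keq = 2593.6404

2593.6404


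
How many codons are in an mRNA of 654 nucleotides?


codons = nucleotides / 3
codons = 654 / 3 = 218

218


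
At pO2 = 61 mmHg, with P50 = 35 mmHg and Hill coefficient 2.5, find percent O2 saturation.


Y = pO2^n / (P50^n + pO2^n)
Y = 61^2.5 / (35^2.5 + 61^2.5)
Y = 80.04%

80.04%


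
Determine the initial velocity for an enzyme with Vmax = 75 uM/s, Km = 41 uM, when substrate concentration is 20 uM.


v = Vmax * [S] / (Km + [S])
v = 75 * 20 / (41 + 20)
v = 24.5902 uM/s

24.5902 uM/s


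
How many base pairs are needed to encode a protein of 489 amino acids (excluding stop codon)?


Each amino acid = 1 codon = 3 bp
bp = 489 * 3 = 1467 bp

1467 bp


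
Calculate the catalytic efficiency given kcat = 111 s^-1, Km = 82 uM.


Catalytic efficiency = kcat / Km
= 111 / 82
= 1.3537 uM^-1*s^-1

1.3537 uM^-1*s^-1


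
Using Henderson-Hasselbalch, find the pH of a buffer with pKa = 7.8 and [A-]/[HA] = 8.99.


pH = pKa + log10([A-]/[HA])
pH = 7.8 + log10(8.99)
pH = 8.7538

8.7538


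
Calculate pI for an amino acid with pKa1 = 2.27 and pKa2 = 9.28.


pI = (pKa1 + pKa2) / 2
pI = (2.27 + 9.28) / 2
pI = 5.775

5.775


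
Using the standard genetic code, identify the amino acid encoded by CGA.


Standard genetic code lookup.
Codon CGA -> Arg

Arg


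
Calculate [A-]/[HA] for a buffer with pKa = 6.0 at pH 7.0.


[A-]/[HA] = 10^(pH - pKa)
= 10^(7.0 - 6.0)
= 10.0

10.0


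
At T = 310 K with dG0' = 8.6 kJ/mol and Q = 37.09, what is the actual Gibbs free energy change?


dG = dG0' + RT * ln(Q) / 1000
dG = 8.6 + 8.314 * 310 * ln(37.09) / 1000
dG = 17.9128 kJ/mol

17.9128 kJ/mol


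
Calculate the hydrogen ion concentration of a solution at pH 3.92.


[H+] = 10^(-pH)
[H+] = 10^(-3.92)
[H+] = 1.202e-04 M

1.202e-04 M


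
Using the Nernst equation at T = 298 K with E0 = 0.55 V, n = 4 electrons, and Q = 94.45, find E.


E = E0 - (RT/nF) * ln(Q)
E = 0.55 - (8.314 * 298 / (4 * 96485)) * ln(94.45)
E = 0.5208 V

0.5208 V


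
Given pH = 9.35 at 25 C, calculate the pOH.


pOH = 14 - pH
pOH = 14 - 9.35
pOH = 4.65

4.65


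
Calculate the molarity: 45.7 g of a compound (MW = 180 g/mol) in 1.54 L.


C = (mass / MW) / volume
C = (45.7 / 180) / 1.54
C = 0.1649 M

0.1649 M


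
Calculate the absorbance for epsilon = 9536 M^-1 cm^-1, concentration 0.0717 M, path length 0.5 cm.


A = epsilon * c * l
A = 9536 * 0.0717 * 0.5
A = 341.8656

341.8656


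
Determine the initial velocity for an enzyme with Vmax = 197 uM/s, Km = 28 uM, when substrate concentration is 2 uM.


v = Vmax * [S] / (Km + [S])
v = 197 * 2 / (28 + 2)
v = 13.1333 uM/s

13.1333 uM/s


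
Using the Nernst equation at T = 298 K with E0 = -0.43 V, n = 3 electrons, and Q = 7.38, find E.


E = E0 - (RT/nF) * ln(Q)
E = -0.43 - (8.314 * 298 / (3 * 96485)) * ln(7.38)
E = -0.4471 V

-0.4471 V


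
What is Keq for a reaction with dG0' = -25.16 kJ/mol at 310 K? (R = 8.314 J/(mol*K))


Keq = exp(-dG0 * 1000 / (R * T))
Keq = exp(-(-25.16) * 1000 / (8.314 * 310))
Keq = 17361.3662

17361.3662


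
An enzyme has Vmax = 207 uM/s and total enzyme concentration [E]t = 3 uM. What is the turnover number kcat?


kcat = Vmax / [E]t
kcat = 207 / 3
kcat = 69.0 s^-1

69.0 s^-1


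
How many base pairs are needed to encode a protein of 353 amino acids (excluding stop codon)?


Each amino acid = 1 codon = 3 bp
bp = 353 * 3 = 1059 bp

1059 bp


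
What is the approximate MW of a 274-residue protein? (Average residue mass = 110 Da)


MW = n_residues * 110 Da
MW = 274 * 110
MW = 30140 Da

30140 Da


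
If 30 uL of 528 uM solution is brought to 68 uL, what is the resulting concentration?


C2 = C1 * V1 / V2
C2 = 528 * 30 / 68
C2 = 232.9412 uM

232.9412 uM


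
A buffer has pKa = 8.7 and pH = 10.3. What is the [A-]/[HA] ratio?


[A-]/[HA] = 10^(pH - pKa)
= 10^(10.3 - 8.7)
= 39.8107

39.8107


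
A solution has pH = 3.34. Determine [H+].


[H+] = 10^(-pH)
[H+] = 10^(-3.34)
[H+] = 4.571e-04 M

4.571e-04 M


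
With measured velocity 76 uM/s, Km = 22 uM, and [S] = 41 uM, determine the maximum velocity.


Vmax = v * (Km + [S]) / [S]
Vmax = 76 * (22 + 41) / 41
Vmax = 116.7805 uM/s

116.7805 uM/s


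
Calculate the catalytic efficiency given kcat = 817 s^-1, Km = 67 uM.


Catalytic efficiency = kcat / Km
= 817 / 67
= 12.194 uM^-1*s^-1

12.194 uM^-1*s^-1


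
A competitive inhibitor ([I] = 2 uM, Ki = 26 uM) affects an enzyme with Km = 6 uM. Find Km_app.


Km_app = Km * (1 + [I]/Ki)
Km_app = 6 * (1 + 2/26)
Km_app = 6.4615 uM

6.4615 uM


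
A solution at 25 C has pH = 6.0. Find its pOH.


pOH = 14 - pH
pOH = 14 - 6.0
pOH = 8.0

8.0


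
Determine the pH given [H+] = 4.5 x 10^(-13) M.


pH = -log10([H+])
pH = -log10(4.5 x 10^(-13))
pH = 12.3468

12.3468


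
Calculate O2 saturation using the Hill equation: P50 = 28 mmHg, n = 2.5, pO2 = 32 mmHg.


Y = pO2^n / (P50^n + pO2^n)
Y = 32^2.5 / (28^2.5 + 32^2.5)
Y = 58.27%

58.27%


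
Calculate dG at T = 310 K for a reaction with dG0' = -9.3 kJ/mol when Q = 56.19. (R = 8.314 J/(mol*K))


dG = dG0' + RT * ln(Q) / 1000
dG = -9.3 + 8.314 * 310 * ln(56.19) / 1000
dG = 1.0834 kJ/mol

1.0834 kJ/mol


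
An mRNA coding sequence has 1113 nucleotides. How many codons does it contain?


codons = nucleotides / 3
codons = 1113 / 3 = 371

371


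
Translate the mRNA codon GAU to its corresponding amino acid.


Standard genetic code lookup.
Codon GAU -> Asp

Asp


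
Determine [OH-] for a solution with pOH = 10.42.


[OH-] = 10^(-pOH)
[OH-] = 10^(-10.42)
[OH-] = 3.802e-11 M

3.802e-11 M


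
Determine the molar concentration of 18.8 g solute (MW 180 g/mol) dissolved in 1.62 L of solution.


C = (mass / MW) / volume
C = (18.8 / 180) / 1.62
C = 0.0645 M

0.0645 M


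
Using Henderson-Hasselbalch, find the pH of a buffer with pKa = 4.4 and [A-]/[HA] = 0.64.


pH = pKa + log10([A-]/[HA])
pH = 4.4 + log10(0.64)
pH = 4.2062

4.2062


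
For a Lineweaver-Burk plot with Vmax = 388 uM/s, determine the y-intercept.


y-intercept = 1/Vmax
= 1/388
= 0.0026 s/uM

0.0026 s/uM


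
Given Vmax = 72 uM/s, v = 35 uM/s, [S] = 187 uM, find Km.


Km = [S] * (Vmax - v) / v
Km = 187 * (72 - 35) / 35
Km = 197.6857 uM

197.6857 uM
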